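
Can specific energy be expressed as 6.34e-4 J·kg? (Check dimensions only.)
No

specific energy has SI base units: m^2 / s^2
J·kg does NOT reduce to m^2 / s^2; a valid unit for specific energy would be e.g. J/kg.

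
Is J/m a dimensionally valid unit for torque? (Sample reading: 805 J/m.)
No

torque has SI base units: kg * m^2 / s^2
J/m does NOT reduce to kg * m^2 / s^2; a valid unit for torque would be e.g. N·m.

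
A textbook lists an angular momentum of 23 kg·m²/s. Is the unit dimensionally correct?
Yes

angular momentum has SI base units: kg * m^2 / s
kg·m²/s reduces to the same SI base units, so it is a valid unit for angular momentum.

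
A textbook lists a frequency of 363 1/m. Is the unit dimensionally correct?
No

frequency has SI base units: 1 / s
1/m does NOT reduce to 1 / s; a valid unit for frequency would be e.g. Hz.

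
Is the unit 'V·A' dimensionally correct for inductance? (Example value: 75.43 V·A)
No

inductance has SI base units: kg * m^2 / (A^2 * s^2)
V·A does NOT reduce to kg * m^2 / (A^2 * s^2); a valid unit for inductance would be e.g. H.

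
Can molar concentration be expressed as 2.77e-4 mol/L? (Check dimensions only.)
Yes

molar concentration has SI base units: mol / m^3
mol/L reduces to the same SI base units, so it is a valid unit for molar concentration.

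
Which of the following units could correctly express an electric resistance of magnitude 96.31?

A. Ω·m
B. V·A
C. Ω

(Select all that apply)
C

electric resistance has SI base units: kg * m^2 / (A^2 * s^3)

Checking each option against kg * m^2 / (A^2 * s^3):
  A. Ω·m: ✗ does not match
  B. V·A: ✗ does not match
  C. Ω: ✓ matches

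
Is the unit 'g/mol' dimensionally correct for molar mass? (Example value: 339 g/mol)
Yes

molar mass has SI base units: kg / mol
g/mol reduces to the same SI base units, so it is a valid unit for molar mass.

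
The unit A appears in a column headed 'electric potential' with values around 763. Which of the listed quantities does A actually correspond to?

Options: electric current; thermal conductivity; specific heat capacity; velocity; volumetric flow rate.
electric current

electric potential should have units dimensionally equivalent to kg * m^2 / (A * s^3) (e.g. V).
The given unit 'A' reduces to A. Of the listed options, that is the dimensionality of electric current.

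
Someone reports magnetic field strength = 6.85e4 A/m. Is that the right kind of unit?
Yes

magnetic field strength has SI base units: A / m
A/m reduces to the same SI base units, so it is a valid unit for magnetic field strength.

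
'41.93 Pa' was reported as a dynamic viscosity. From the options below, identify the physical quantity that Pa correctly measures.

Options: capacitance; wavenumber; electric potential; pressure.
pressure

dynamic viscosity should have units dimensionally equivalent to kg / (m * s) (e.g. Pa·s).
The given unit 'Pa' reduces to kg / (m * s^2). Of the listed options, that is the dimensionality of pressure.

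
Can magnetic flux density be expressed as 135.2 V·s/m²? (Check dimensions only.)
Yes

magnetic flux density has SI base units: kg / (A * s^2)
V·s/m² reduces to the same SI base units, so it is a valid unit for magnetic flux density.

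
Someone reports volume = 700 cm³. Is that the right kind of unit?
Yes

volume has SI base units: m^3
cm³ reduces to the same SI base units, so it is a valid unit for volume.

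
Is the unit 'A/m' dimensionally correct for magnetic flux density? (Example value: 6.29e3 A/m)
No

magnetic flux density has SI base units: kg / (A * s^2)
A/m does NOT reduce to kg / (A * s^2); a valid unit for magnetic flux density would be e.g. T.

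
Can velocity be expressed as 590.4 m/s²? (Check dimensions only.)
No

velocity has SI base units: m / s
m/s² does NOT reduce to m / s; a valid unit for velocity would be e.g. m/s.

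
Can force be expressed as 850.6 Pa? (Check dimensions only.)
No

force has SI base units: kg * m / s^2
Pa does NOT reduce to kg * m / s^2; a valid unit for force would be e.g. N.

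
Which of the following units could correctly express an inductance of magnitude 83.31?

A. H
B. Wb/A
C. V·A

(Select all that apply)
A, B

inductance has SI base units: kg * m^2 / (A^2 * s^2)

Checking each option against kg * m^2 / (A^2 * s^2):
  A. H: ✓ matches
  B. Wb/A: ✓ matches
  C. V·A: ✗ does not match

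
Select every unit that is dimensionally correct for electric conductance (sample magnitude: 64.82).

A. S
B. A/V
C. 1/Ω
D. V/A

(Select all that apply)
A, B, C

electric conductance has SI base units: A^2 * s^3 / (kg * m^2)

Checking each option against A^2 * s^3 / (kg * m^2):
  A. S: ✓ matches
  B. A/V: ✓ matches
  C. 1/Ω: ✓ matches
  D. V/A: ✗ does not match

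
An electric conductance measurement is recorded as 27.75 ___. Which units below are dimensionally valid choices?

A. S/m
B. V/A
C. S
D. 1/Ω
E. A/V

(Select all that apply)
C, D, E

electric conductance has SI base units: A^2 * s^3 / (kg * m^2)

Checking each option against A^2 * s^3 / (kg * m^2):
  A. S/m: ✗ does not match
  B. V/A: ✗ does not match
  C. S: ✓ matches
  D. 1/Ω: ✓ matches
  E. A/V: ✓ matches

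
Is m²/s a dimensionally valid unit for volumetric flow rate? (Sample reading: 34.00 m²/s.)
No

volumetric flow rate has SI base units: m^3 / s
m²/s does NOT reduce to m^3 / s; a valid unit for volumetric flow rate would be e.g. m³/s.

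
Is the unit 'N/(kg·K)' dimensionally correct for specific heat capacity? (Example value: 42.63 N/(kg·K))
No

specific heat capacity has SI base units: m^2 / (s^2 * K)
N/(kg·K) does NOT reduce to m^2 / (s^2 * K); a valid unit for specific heat capacity would be e.g. J/(kg·K).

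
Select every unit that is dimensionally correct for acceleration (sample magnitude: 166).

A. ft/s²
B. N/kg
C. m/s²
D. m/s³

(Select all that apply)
A, B, C

acceleration has SI base units: m / s^2

Checking each option against m / s^2:
  A. ft/s²: ✓ matches
  B. N/kg: ✓ matches
  C. m/s²: ✓ matches
  D. m/s³: ✗ does not match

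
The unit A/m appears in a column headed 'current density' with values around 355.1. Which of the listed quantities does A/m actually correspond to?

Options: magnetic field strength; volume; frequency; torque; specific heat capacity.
magnetic field strength

current density should have units dimensionally equivalent to A / m^2 (e.g. A/m²).
The given unit 'A/m' reduces to A / m. Of the listed options, that is the dimensionality of magnetic field strength.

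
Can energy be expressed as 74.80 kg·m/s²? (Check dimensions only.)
No

energy has SI base units: kg * m^2 / s^2
kg·m/s² does NOT reduce to kg * m^2 / s^2; a valid unit for energy would be e.g. J.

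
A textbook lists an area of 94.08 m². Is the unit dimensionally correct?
Yes

area has SI base units: m^2
m² reduces to the same SI base units, so it is a valid unit for area.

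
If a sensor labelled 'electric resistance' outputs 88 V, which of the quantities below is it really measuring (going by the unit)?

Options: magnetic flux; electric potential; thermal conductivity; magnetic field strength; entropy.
electric potential

electric resistance should have units dimensionally equivalent to kg * m^2 / (A^2 * s^3) (e.g. Ω).
The given unit 'V' reduces to kg * m^2 / (A * s^3). Of the listed options, that is the dimensionality of electric potential.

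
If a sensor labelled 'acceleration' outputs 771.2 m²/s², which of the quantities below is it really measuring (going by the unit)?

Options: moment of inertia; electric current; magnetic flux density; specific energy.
specific energy

acceleration should have units dimensionally equivalent to m / s^2 (e.g. m/s²).
The given unit 'm²/s²' reduces to m^2 / s^2. Of the listed options, that is the dimensionality of specific energy.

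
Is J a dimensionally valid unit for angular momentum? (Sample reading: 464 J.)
No

angular momentum has SI base units: kg * m^2 / s
J does NOT reduce to kg * m^2 / s; a valid unit for angular momentum would be e.g. kg·m²/s.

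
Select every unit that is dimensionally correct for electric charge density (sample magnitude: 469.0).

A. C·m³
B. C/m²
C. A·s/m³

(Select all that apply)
C

electric charge density has SI base units: A * s / m^3

Checking each option against A * s / m^3:
  A. C·m³: ✗ does not match
  B. C/m²: ✗ does not match
  C. A·s/m³: ✓ matches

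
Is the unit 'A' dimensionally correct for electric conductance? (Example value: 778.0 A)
No

electric conductance has SI base units: A^2 * s^3 / (kg * m^2)
A does NOT reduce to A^2 * s^3 / (kg * m^2); a valid unit for electric conductance would be e.g. S.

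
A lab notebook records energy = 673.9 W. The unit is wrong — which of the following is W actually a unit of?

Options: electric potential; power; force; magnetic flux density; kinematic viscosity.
power

energy should have units dimensionally equivalent to kg * m^2 / s^2 (e.g. J).
The given unit 'W' reduces to kg * m^2 / s^3. Of the listed options, that is the dimensionality of power.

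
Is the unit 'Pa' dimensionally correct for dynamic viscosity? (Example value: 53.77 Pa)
No

dynamic viscosity has SI base units: kg / (m * s)
Pa does NOT reduce to kg / (m * s); a valid unit for dynamic viscosity would be e.g. Pa·s.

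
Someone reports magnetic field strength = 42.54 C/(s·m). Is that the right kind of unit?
Yes

magnetic field strength has SI base units: A / m
C/(s·m) reduces to the same SI base units, so it is a valid unit for magnetic field strength.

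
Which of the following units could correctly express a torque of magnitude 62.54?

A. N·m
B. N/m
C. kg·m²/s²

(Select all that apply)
A, C

torque has SI base units: kg * m^2 / s^2

Checking each option against kg * m^2 / s^2:
  A. N·m: ✓ matches
  B. N/m: ✗ does not match
  C. kg·m²/s²: ✓ matches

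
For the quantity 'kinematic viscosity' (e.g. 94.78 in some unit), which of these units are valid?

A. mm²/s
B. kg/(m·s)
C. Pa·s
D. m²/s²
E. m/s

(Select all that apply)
A

kinematic viscosity has SI base units: m^2 / s

Checking each option against m^2 / s:
  A. mm²/s: ✓ matches
  B. kg/(m·s): ✗ does not match
  C. Pa·s: ✗ does not match
  D. m²/s²: ✗ does not match
  E. m/s: ✗ does not match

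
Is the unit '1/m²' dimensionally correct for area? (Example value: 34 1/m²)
No

area has SI base units: m^2
1/m² does NOT reduce to m^2; a valid unit for area would be e.g. m².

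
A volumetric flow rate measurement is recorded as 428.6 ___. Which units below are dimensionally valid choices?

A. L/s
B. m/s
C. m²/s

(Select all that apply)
A

volumetric flow rate has SI base units: m^3 / s

Checking each option against m^3 / s:
  A. L/s: ✓ matches
  B. m/s: ✗ does not match
  C. m²/s: ✗ does not match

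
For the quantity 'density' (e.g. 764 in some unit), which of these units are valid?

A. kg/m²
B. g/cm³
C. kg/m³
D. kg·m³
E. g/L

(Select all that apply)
B, C, E

density has SI base units: kg / m^3

Checking each option against kg / m^3:
  A. kg/m²: ✗ does not match
  B. g/cm³: ✓ matches
  C. kg/m³: ✓ matches
  D. kg·m³: ✗ does not match
  E. g/L: ✓ matches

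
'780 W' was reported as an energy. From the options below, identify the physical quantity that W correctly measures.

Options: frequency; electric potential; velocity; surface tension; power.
power

energy should have units dimensionally equivalent to kg * m^2 / s^2 (e.g. J).
The given unit 'W' reduces to kg * m^2 / s^3. Of the listed options, that is the dimensionality of power.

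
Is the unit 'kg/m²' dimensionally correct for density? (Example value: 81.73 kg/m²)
No

density has SI base units: kg / m^3
kg/m² does NOT reduce to kg / m^3; a valid unit for density would be e.g. kg/m³.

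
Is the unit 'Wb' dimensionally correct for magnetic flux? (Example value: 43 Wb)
Yes

magnetic flux has SI base units: kg * m^2 / (A * s^2)
Wb reduces to the same SI base units, so it is a valid unit for magnetic flux.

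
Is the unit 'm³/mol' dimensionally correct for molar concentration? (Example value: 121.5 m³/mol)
No

molar concentration has SI base units: mol / m^3
m³/mol does NOT reduce to mol / m^3; a valid unit for molar concentration would be e.g. mol/m³.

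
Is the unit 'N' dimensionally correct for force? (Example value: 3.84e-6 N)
Yes

force has SI base units: kg * m / s^2
N reduces to the same SI base units, so it is a valid unit for force.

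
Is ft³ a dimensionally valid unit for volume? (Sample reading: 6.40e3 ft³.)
Yes

volume has SI base units: m^3
ft³ reduces to the same SI base units, so it is a valid unit for volume.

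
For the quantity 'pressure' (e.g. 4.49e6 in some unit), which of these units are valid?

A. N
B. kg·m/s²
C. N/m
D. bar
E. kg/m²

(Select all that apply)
D

pressure has SI base units: kg / (m * s^2)

Checking each option against kg / (m * s^2):
  A. N: ✗ does not match
  B. kg·m/s²: ✗ does not match
  C. N/m: ✗ does not match
  D. bar: ✓ matches
  E. kg/m²: ✗ does not match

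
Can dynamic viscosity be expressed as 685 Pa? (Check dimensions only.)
No

dynamic viscosity has SI base units: kg / (m * s)
Pa does NOT reduce to kg / (m * s); a valid unit for dynamic viscosity would be e.g. Pa·s.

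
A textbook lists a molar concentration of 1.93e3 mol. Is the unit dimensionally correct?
No

molar concentration has SI base units: mol / m^3
mol does NOT reduce to mol / m^3; a valid unit for molar concentration would be e.g. mol/m³.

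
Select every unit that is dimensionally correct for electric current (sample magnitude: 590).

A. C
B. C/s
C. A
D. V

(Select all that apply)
B, C

electric current has SI base units: A

Checking each option against A:
  A. C: ✗ does not match
  B. C/s: ✓ matches
  C. A: ✓ matches
  D. V: ✗ does not match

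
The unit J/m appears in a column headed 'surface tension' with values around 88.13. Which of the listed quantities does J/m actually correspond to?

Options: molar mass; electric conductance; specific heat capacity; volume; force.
force

surface tension should have units dimensionally equivalent to kg / s^2 (e.g. N/m).
The given unit 'J/m' reduces to kg * m / s^2. Of the listed options, that is the dimensionality of force.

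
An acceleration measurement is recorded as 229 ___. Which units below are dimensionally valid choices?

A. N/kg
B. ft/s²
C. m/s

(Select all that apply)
A, B

acceleration has SI base units: m / s^2

Checking each option against m / s^2:
  A. N/kg: ✓ matches
  B. ft/s²: ✓ matches
  C. m/s: ✗ does not match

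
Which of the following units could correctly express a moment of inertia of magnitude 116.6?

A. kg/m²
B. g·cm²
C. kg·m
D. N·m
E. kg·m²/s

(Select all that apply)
B

moment of inertia has SI base units: kg * m^2

Checking each option against kg * m^2:
  A. kg/m²: ✗ does not match
  B. g·cm²: ✓ matches
  C. kg·m: ✗ does not match
  D. N·m: ✗ does not match
  E. kg·m²/s: ✗ does not match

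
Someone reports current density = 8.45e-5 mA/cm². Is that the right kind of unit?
Yes

current density has SI base units: A / m^2
mA/cm² reduces to the same SI base units, so it is a valid unit for current density.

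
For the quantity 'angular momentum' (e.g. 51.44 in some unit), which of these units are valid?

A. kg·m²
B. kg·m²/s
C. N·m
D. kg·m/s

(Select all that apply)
B

angular momentum has SI base units: kg * m^2 / s

Checking each option against kg * m^2 / s:
  A. kg·m²: ✗ does not match
  B. kg·m²/s: ✓ matches
  C. N·m: ✗ does not match
  D. kg·m/s: ✗ does not match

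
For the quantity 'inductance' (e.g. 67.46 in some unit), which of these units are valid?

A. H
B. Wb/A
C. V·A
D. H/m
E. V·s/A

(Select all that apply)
A, B, E

inductance has SI base units: kg * m^2 / (A^2 * s^2)

Checking each option against kg * m^2 / (A^2 * s^2):
  A. H: ✓ matches
  B. Wb/A: ✓ matches
  C. V·A: ✗ does not match
  D. H/m: ✗ does not match
  E. V·s/A: ✓ matches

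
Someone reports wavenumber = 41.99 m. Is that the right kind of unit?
No

wavenumber has SI base units: 1 / m
m does NOT reduce to 1 / m; a valid unit for wavenumber would be e.g. 1/m.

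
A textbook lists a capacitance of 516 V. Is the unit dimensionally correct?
No

capacitance has SI base units: A^2 * s^4 / (kg * m^2)
V does NOT reduce to A^2 * s^4 / (kg * m^2); a valid unit for capacitance would be e.g. F.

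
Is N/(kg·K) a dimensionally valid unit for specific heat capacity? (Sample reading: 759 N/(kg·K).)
No

specific heat capacity has SI base units: m^2 / (s^2 * K)
N/(kg·K) does NOT reduce to m^2 / (s^2 * K); a valid unit for specific heat capacity would be e.g. J/(kg·K).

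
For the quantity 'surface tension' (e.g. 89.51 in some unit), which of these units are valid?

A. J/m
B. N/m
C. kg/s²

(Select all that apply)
B, C

surface tension has SI base units: kg / s^2

Checking each option against kg / s^2:
  A. J/m: ✗ does not match
  B. N/m: ✓ matches
  C. kg/s²: ✓ matches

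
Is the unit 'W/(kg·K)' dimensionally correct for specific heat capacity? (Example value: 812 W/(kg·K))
No

specific heat capacity has SI base units: m^2 / (s^2 * K)
W/(kg·K) does NOT reduce to m^2 / (s^2 * K); a valid unit for specific heat capacity would be e.g. J/(kg·K).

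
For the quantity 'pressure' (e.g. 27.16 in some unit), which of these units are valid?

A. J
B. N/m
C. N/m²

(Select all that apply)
C

pressure has SI base units: kg / (m * s^2)

Checking each option against kg / (m * s^2):
  A. J: ✗ does not match
  B. N/m: ✗ does not match
  C. N/m²: ✓ matches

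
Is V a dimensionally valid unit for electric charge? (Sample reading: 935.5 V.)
No

electric charge has SI base units: A * s
V does NOT reduce to A * s; a valid unit for electric charge would be e.g. C.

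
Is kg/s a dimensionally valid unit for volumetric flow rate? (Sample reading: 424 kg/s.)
No

volumetric flow rate has SI base units: m^3 / s
kg/s does NOT reduce to m^3 / s; a valid unit for volumetric flow rate would be e.g. m³/s.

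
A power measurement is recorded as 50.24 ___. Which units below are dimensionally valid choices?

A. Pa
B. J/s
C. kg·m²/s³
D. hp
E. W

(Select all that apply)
B, C, D, E

power has SI base units: kg * m^2 / s^3

Checking each option against kg * m^2 / s^3:
  A. Pa: ✗ does not match
  B. J/s: ✓ matches
  C. kg·m²/s³: ✓ matches
  D. hp: ✓ matches
  E. W: ✓ matches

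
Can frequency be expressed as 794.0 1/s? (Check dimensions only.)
Yes

frequency has SI base units: 1 / s
1/s reduces to the same SI base units, so it is a valid unit for frequency.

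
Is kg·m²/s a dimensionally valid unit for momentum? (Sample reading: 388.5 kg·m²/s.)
No

momentum has SI base units: kg * m / s
kg·m²/s does NOT reduce to kg * m / s; a valid unit for momentum would be e.g. kg·m/s.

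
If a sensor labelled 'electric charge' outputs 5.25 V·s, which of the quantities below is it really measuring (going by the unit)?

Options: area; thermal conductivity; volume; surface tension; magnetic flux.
magnetic flux

electric charge should have units dimensionally equivalent to A * s (e.g. C).
The given unit 'V·s' reduces to kg * m^2 / (A * s^2). Of the listed options, that is the dimensionality of magnetic flux.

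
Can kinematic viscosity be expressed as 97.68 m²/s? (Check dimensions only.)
Yes

kinematic viscosity has SI base units: m^2 / s
m²/s reduces to the same SI base units, so it is a valid unit for kinematic viscosity.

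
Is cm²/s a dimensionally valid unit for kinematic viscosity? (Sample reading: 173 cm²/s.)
Yes

kinematic viscosity has SI base units: m^2 / s
cm²/s reduces to the same SI base units, so it is a valid unit for kinematic viscosity.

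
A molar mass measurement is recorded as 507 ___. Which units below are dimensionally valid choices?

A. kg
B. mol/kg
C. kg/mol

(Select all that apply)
C

molar mass has SI base units: kg / mol

Checking each option against kg / mol:
  A. kg: ✗ does not match
  B. mol/kg: ✗ does not match
  C. kg/mol: ✓ matches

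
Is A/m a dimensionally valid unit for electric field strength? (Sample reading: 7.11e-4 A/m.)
No

electric field strength has SI base units: kg * m / (A * s^3)
A/m does NOT reduce to kg * m / (A * s^3); a valid unit for electric field strength would be e.g. V/m.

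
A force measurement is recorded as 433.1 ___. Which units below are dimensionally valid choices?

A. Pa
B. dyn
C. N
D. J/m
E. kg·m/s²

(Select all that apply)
B, C, D, E

force has SI base units: kg * m / s^2

Checking each option against kg * m / s^2:
  A. Pa: ✗ does not match
  B. dyn: ✓ matches
  C. N: ✓ matches
  D. J/m: ✓ matches
  E. kg·m/s²: ✓ matches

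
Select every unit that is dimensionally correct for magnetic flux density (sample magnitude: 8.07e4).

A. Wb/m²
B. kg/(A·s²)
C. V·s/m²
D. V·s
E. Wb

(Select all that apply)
A, B, C

magnetic flux density has SI base units: kg / (A * s^2)

Checking each option against kg / (A * s^2):
  A. Wb/m²: ✓ matches
  B. kg/(A·s²): ✓ matches
  C. V·s/m²: ✓ matches
  D. V·s: ✗ does not match
  E. Wb: ✗ does not match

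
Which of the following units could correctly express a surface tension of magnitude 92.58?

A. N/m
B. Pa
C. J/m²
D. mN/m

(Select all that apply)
A, C, D

surface tension has SI base units: kg / s^2

Checking each option against kg / s^2:
  A. N/m: ✓ matches
  B. Pa: ✗ does not match
  C. J/m²: ✓ matches
  D. mN/m: ✓ matches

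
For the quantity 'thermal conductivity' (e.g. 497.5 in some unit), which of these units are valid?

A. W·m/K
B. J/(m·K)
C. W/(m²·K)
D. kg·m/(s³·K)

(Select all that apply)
D

thermal conductivity has SI base units: kg * m / (s^3 * K)

Checking each option against kg * m / (s^3 * K):
  A. W·m/K: ✗ does not match
  B. J/(m·K): ✗ does not match
  C. W/(m²·K): ✗ does not match
  D. kg·m/(s³·K): ✓ matches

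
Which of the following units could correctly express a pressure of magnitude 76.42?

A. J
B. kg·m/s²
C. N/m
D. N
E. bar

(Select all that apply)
E

pressure has SI base units: kg / (m * s^2)

Checking each option against kg / (m * s^2):
  A. J: ✗ does not match
  B. kg·m/s²: ✗ does not match
  C. N/m: ✗ does not match
  D. N: ✗ does not match
  E. bar: ✓ matches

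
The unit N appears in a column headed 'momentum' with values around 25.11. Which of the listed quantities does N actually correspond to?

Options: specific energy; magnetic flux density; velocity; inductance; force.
force

momentum should have units dimensionally equivalent to kg * m / s (e.g. kg·m/s).
The given unit 'N' reduces to kg * m / s^2. Of the listed options, that is the dimensionality of force.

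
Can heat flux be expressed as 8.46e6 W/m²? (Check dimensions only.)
Yes

heat flux has SI base units: kg / s^3
W/m² reduces to the same SI base units, so it is a valid unit for heat flux.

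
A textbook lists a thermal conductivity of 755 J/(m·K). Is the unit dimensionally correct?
No

thermal conductivity has SI base units: kg * m / (s^3 * K)
J/(m·K) does NOT reduce to kg * m / (s^3 * K); a valid unit for thermal conductivity would be e.g. W/(m·K).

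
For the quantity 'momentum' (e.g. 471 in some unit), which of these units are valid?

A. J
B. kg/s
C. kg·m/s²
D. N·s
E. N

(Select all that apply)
D

momentum has SI base units: kg * m / s

Checking each option against kg * m / s:
  A. J: ✗ does not match
  B. kg/s: ✗ does not match
  C. kg·m/s²: ✗ does not match
  D. N·s: ✓ matches
  E. N: ✗ does not match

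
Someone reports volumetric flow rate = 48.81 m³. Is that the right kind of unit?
No

volumetric flow rate has SI base units: m^3 / s
m³ does NOT reduce to m^3 / s; a valid unit for volumetric flow rate would be e.g. m³/s.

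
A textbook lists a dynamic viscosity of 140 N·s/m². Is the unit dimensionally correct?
Yes

dynamic viscosity has SI base units: kg / (m * s)
N·s/m² reduces to the same SI base units, so it is a valid unit for dynamic viscosity.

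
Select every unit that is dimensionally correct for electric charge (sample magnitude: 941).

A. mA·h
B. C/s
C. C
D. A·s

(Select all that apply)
A, C, D

electric charge has SI base units: A * s

Checking each option against A * s:
  A. mA·h: ✓ matches
  B. C/s: ✗ does not match
  C. C: ✓ matches
  D. A·s: ✓ matches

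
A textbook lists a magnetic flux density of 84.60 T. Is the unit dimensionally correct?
Yes

magnetic flux density has SI base units: kg / (A * s^2)
T reduces to the same SI base units, so it is a valid unit for magnetic flux density.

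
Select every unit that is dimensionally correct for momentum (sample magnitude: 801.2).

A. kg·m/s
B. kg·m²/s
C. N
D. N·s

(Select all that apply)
A, D

momentum has SI base units: kg * m / s

Checking each option against kg * m / s:
  A. kg·m/s: ✓ matches
  B. kg·m²/s: ✗ does not match
  C. N: ✗ does not match
  D. N·s: ✓ matches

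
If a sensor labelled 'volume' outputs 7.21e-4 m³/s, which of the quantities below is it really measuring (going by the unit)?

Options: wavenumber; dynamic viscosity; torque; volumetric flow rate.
volumetric flow rate

volume should have units dimensionally equivalent to m^3 (e.g. m³).
The given unit 'm³/s' reduces to m^3 / s. Of the listed options, that is the dimensionality of volumetric flow rate.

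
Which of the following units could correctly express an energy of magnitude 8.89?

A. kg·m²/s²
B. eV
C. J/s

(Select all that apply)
A, B

energy has SI base units: kg * m^2 / s^2

Checking each option against kg * m^2 / s^2:
  A. kg·m²/s²: ✓ matches
  B. eV: ✓ matches
  C. J/s: ✗ does not match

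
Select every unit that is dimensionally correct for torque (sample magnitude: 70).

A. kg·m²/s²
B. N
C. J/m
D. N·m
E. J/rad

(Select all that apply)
A, D, E

torque has SI base units: kg * m^2 / s^2

Checking each option against kg * m^2 / s^2:
  A. kg·m²/s²: ✓ matches
  B. N: ✗ does not match
  C. J/m: ✗ does not match
  D. N·m: ✓ matches
  E. J/rad: ✓ matches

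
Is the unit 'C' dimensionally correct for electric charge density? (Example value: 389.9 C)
No

electric charge density has SI base units: A * s / m^3
C does NOT reduce to A * s / m^3; a valid unit for electric charge density would be e.g. C/m³.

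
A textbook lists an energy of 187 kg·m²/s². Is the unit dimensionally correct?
Yes

energy has SI base units: kg * m^2 / s^2
kg·m²/s² reduces to the same SI base units, so it is a valid unit for energy.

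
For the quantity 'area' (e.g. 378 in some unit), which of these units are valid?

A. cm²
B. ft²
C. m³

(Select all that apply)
A, B

area has SI base units: m^2

Checking each option against m^2:
  A. cm²: ✓ matches
  B. ft²: ✓ matches
  C. m³: ✗ does not match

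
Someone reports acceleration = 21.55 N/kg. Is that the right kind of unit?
Yes

acceleration has SI base units: m / s^2
N/kg reduces to the same SI base units, so it is a valid unit for acceleration.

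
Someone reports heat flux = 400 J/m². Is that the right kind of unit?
No

heat flux has SI base units: kg / s^3
J/m² does NOT reduce to kg / s^3; a valid unit for heat flux would be e.g. W/m².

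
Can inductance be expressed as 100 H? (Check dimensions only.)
Yes

inductance has SI base units: kg * m^2 / (A^2 * s^2)
H reduces to the same SI base units, so it is a valid unit for inductance.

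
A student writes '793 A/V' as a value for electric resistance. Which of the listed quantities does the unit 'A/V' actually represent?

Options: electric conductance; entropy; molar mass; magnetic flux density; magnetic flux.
electric conductance

electric resistance should have units dimensionally equivalent to kg * m^2 / (A^2 * s^3) (e.g. Ω).
The given unit 'A/V' reduces to A^2 * s^3 / (kg * m^2). Of the listed options, that is the dimensionality of electric conductance.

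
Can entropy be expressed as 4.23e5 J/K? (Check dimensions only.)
Yes

entropy has SI base units: kg * m^2 / (s^2 * K)
J/K reduces to the same SI base units, so it is a valid unit for entropy.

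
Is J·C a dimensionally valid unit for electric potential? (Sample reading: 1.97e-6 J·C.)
No

electric potential has SI base units: kg * m^2 / (A * s^3)
J·C does NOT reduce to kg * m^2 / (A * s^3); a valid unit for electric potential would be e.g. V.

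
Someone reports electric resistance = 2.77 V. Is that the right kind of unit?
No

electric resistance has SI base units: kg * m^2 / (A^2 * s^3)
V does NOT reduce to kg * m^2 / (A^2 * s^3); a valid unit for electric resistance would be e.g. Ω.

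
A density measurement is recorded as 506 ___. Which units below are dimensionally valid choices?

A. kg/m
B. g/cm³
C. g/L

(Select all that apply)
B, C

density has SI base units: kg / m^3

Checking each option against kg / m^3:
  A. kg/m: ✗ does not match
  B. g/cm³: ✓ matches
  C. g/L: ✓ matches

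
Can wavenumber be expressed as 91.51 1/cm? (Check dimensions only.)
Yes

wavenumber has SI base units: 1 / m
1/cm reduces to the same SI base units, so it is a valid unit for wavenumber.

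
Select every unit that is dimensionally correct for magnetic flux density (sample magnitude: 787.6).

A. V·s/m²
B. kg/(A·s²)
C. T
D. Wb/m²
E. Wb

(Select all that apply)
A, B, C, D

magnetic flux density has SI base units: kg / (A * s^2)

Checking each option against kg / (A * s^2):
  A. V·s/m²: ✓ matches
  B. kg/(A·s²): ✓ matches
  C. T: ✓ matches
  D. Wb/m²: ✓ matches
  E. Wb: ✗ does not match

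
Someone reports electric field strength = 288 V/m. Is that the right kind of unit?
Yes

electric field strength has SI base units: kg * m / (A * s^3)
V/m reduces to the same SI base units, so it is a valid unit for electric field strength.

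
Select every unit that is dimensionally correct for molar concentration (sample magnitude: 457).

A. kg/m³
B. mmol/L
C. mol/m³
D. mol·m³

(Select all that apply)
B, C

molar concentration has SI base units: mol / m^3

Checking each option against mol / m^3:
  A. kg/m³: ✗ does not match
  B. mmol/L: ✓ matches
  C. mol/m³: ✓ matches
  D. mol·m³: ✗ does not match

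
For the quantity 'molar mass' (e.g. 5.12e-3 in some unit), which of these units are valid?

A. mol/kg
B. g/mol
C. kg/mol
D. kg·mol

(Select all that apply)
B, C

molar mass has SI base units: kg / mol

Checking each option against kg / mol:
  A. mol/kg: ✗ does not match
  B. g/mol: ✓ matches
  C. kg/mol: ✓ matches
  D. kg·mol: ✗ does not match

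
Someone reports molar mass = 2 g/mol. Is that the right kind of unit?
Yes

molar mass has SI base units: kg / mol
g/mol reduces to the same SI base units, so it is a valid unit for molar mass.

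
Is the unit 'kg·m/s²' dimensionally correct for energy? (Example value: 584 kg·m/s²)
No

energy has SI base units: kg * m^2 / s^2
kg·m/s² does NOT reduce to kg * m^2 / s^2; a valid unit for energy would be e.g. J.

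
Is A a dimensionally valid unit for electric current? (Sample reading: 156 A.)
Yes

electric current has SI base units: A
A reduces to the same SI base units, so it is a valid unit for electric current.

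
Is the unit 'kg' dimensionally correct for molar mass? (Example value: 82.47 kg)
No

molar mass has SI base units: kg / mol
kg does NOT reduce to kg / mol; a valid unit for molar mass would be e.g. kg/mol.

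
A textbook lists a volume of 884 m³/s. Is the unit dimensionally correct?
No

volume has SI base units: m^3
m³/s does NOT reduce to m^3; a valid unit for volume would be e.g. m³.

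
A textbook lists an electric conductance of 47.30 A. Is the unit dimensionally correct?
No

electric conductance has SI base units: A^2 * s^3 / (kg * m^2)
A does NOT reduce to A^2 * s^3 / (kg * m^2); a valid unit for electric conductance would be e.g. S.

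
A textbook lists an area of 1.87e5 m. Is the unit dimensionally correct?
No

area has SI base units: m^2
m does NOT reduce to m^2; a valid unit for area would be e.g. m².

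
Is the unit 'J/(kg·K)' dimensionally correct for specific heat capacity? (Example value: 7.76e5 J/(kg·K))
Yes

specific heat capacity has SI base units: m^2 / (s^2 * K)
J/(kg·K) reduces to the same SI base units, so it is a valid unit for specific heat capacity.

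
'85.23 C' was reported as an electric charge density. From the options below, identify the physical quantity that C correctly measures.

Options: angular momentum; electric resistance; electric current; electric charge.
electric charge

electric charge density should have units dimensionally equivalent to A * s / m^3 (e.g. C/m³).
The given unit 'C' reduces to A * s. Of the listed options, that is the dimensionality of electric charge.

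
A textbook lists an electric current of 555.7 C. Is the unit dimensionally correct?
No

electric current has SI base units: A
C does NOT reduce to A; a valid unit for electric current would be e.g. A.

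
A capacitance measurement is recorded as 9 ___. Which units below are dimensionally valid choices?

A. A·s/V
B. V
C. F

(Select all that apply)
A, C

capacitance has SI base units: A^2 * s^4 / (kg * m^2)

Checking each option against A^2 * s^4 / (kg * m^2):
  A. A·s/V: ✓ matches
  B. V: ✗ does not match
  C. F: ✓ matches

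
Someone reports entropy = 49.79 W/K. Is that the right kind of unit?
No

entropy has SI base units: kg * m^2 / (s^2 * K)
W/K does NOT reduce to kg * m^2 / (s^2 * K); a valid unit for entropy would be e.g. J/K.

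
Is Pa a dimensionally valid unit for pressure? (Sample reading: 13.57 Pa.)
Yes

pressure has SI base units: kg / (m * s^2)
Pa reduces to the same SI base units, so it is a valid unit for pressure.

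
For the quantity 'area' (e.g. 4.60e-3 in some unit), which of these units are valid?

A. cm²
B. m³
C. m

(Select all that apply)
A

area has SI base units: m^2

Checking each option against m^2:
  A. cm²: ✓ matches
  B. m³: ✗ does not match
  C. m: ✗ does not match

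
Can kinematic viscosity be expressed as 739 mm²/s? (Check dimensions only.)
Yes

kinematic viscosity has SI base units: m^2 / s
mm²/s reduces to the same SI base units, so it is a valid unit for kinematic viscosity.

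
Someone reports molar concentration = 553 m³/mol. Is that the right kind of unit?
No

molar concentration has SI base units: mol / m^3
m³/mol does NOT reduce to mol / m^3; a valid unit for molar concentration would be e.g. mol/m³.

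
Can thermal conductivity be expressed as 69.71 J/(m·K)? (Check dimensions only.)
No

thermal conductivity has SI base units: kg * m / (s^3 * K)
J/(m·K) does NOT reduce to kg * m / (s^3 * K); a valid unit for thermal conductivity would be e.g. W/(m·K).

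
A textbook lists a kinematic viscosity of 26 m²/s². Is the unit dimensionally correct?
No

kinematic viscosity has SI base units: m^2 / s
m²/s² does NOT reduce to m^2 / s; a valid unit for kinematic viscosity would be e.g. m²/s.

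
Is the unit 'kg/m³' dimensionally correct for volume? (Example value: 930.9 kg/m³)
No

volume has SI base units: m^3
kg/m³ does NOT reduce to m^3; a valid unit for volume would be e.g. m³.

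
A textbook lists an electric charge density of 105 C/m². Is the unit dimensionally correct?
No

electric charge density has SI base units: A * s / m^3
C/m² does NOT reduce to A * s / m^3; a valid unit for electric charge density would be e.g. C/m³.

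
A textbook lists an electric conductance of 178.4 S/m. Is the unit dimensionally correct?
No

electric conductance has SI base units: A^2 * s^3 / (kg * m^2)
S/m does NOT reduce to A^2 * s^3 / (kg * m^2); a valid unit for electric conductance would be e.g. S.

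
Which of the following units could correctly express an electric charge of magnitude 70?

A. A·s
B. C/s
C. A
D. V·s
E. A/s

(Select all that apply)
A

electric charge has SI base units: A * s

Checking each option against A * s:
  A. A·s: ✓ matches
  B. C/s: ✗ does not match
  C. A: ✗ does not match
  D. V·s: ✗ does not match
  E. A/s: ✗ does not match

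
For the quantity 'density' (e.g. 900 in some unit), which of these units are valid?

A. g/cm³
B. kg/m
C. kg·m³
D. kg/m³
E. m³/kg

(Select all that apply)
A, D

density has SI base units: kg / m^3

Checking each option against kg / m^3:
  A. g/cm³: ✓ matches
  B. kg/m: ✗ does not match
  C. kg·m³: ✗ does not match
  D. kg/m³: ✓ matches
  E. m³/kg: ✗ does not match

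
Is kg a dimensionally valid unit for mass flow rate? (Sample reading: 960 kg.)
No

mass flow rate has SI base units: kg / s
kg does NOT reduce to kg / s; a valid unit for mass flow rate would be e.g. kg/s.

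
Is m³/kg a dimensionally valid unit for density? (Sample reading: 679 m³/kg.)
No

density has SI base units: kg / m^3
m³/kg does NOT reduce to kg / m^3; a valid unit for density would be e.g. kg/m³.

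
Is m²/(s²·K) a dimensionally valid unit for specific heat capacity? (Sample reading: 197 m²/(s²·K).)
Yes

specific heat capacity has SI base units: m^2 / (s^2 * K)
m²/(s²·K) reduces to the same SI base units, so it is a valid unit for specific heat capacity.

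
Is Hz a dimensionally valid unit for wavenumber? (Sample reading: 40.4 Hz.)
No

wavenumber has SI base units: 1 / m
Hz does NOT reduce to 1 / m; a valid unit for wavenumber would be e.g. 1/m.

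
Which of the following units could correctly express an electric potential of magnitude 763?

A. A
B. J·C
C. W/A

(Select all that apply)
C

electric potential has SI base units: kg * m^2 / (A * s^3)

Checking each option against kg * m^2 / (A * s^3):
  A. A: ✗ does not match
  B. J·C: ✗ does not match
  C. W/A: ✓ matches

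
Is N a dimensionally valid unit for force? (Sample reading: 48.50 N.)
Yes

force has SI base units: kg * m / s^2
N reduces to the same SI base units, so it is a valid unit for force.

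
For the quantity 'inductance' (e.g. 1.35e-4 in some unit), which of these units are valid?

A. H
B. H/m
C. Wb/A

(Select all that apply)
A, C

inductance has SI base units: kg * m^2 / (A^2 * s^2)

Checking each option against kg * m^2 / (A^2 * s^2):
  A. H: ✓ matches
  B. H/m: ✗ does not match
  C. Wb/A: ✓ matches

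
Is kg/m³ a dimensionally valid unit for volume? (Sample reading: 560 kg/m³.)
No

volume has SI base units: m^3
kg/m³ does NOT reduce to m^3; a valid unit for volume would be e.g. m³.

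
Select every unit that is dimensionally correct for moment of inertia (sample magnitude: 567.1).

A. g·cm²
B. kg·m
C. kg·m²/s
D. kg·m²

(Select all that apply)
A, D

moment of inertia has SI base units: kg * m^2

Checking each option against kg * m^2:
  A. g·cm²: ✓ matches
  B. kg·m: ✗ does not match
  C. kg·m²/s: ✗ does not match
  D. kg·m²: ✓ matches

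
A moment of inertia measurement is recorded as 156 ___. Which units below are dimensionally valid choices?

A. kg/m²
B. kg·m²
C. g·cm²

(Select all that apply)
B, C

moment of inertia has SI base units: kg * m^2

Checking each option against kg * m^2:
  A. kg/m²: ✗ does not match
  B. kg·m²: ✓ matches
  C. g·cm²: ✓ matches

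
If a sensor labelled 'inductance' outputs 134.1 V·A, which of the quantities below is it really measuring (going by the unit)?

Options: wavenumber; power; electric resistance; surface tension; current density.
power

inductance should have units dimensionally equivalent to kg * m^2 / (A^2 * s^2) (e.g. H).
The given unit 'V·A' reduces to kg * m^2 / s^3. Of the listed options, that is the dimensionality of power.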